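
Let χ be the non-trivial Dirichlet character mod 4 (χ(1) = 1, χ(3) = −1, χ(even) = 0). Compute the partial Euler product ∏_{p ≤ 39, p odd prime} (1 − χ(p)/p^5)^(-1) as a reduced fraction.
∏ = 36434162976122653852428171915209665920933190877591375/36574689167094305070442169349729960875390257302863872

The odd primes p ≤ 39 are [3, 5, 7, 11, 13, 17, 19, 23, 29, 31, 37]. For each, χ(p) = 1 if p ≡ 1 mod 4, χ(p) = −1 if p ≡ 3 mod 4. Taking (1 − χ(p)/p^5)^(-1) = p^5/(p^5 − χ(p)): (1 − (-1)/3^5)^(-1) · (1 − (1)/5^5)^(-1) · (1 − (-1)/7^5)^(-1) · (1 − (-1)/11^5)^(-1) · (1 − (1)/13^5)^(-1) · (1 − (1)/17^5)^(-1) · (1 − (-1)/19^5)^(-1) · (1 − (-1)/23^5)^(-1) · (1 − (1)/29^5)^(-1) · (1 − (-1)/31^5)^(-1) · (1 − (1)/37^5)^(-1) = 36434162976122653852428171915209665920933190877591375/36574689167094305070442169349729960875390257302863872.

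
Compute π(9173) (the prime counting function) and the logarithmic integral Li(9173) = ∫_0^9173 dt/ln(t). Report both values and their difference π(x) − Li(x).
π(9173) = 1137;  Li(9173) ≈ 1155.93;  π(x) − Li(x) ≈ -18.93.

Direct count of primes ≤ 9173 gives π(9173) = 1137. Numerical evaluation of the logarithmic integral gives Li(9173) ≈ 1155.93. The difference π(x) − Li(x) ≈ -18.93 is typically negative for small/moderate x (Li(x) overestimates), though Littlewood's theorem shows this sign changes infinitely often.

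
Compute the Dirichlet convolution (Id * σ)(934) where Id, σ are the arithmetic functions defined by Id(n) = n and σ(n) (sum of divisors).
(Id * σ)(934) = 4675

Divisors of 934: [1, 2, 467, 934]. For each d | 934:
  d = 1: Id(1) · σ(934/1) = 1 · 1404 = 1404
  d = 2: Id(2) · σ(934/2) = 2 · 468 = 936
  d = 467: Id(467) · σ(934/467) = 467 · 3 = 1401
  d = 934: Id(934) · σ(934/934) = 934 · 1 = 934
Summing: (Id * σ)(934) = 1404 + 936 + 1401 + 934 = 4675.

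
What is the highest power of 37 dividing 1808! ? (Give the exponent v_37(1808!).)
v_37(1808!) = 49

Legendre's formula: v_p(n!) = Σ_{k ≥ 1} ⌊n / p^k⌋. For p = 37, n = 1808, the terms are:
  ⌊1808/37^1⌋ = ⌊1808/37⌋ = 48
  ⌊1808/37^2⌋ = ⌊1808/1369⌋ = 1
(the next term ⌊1808/37^3⌋ = 0, terminating the sum). Summing: v_37(1808!) = 48 + 1 = 49.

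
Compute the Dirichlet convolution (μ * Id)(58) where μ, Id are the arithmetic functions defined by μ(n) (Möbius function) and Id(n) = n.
(μ * Id)(58) = 28

Divisors of 58: [1, 2, 29, 58]. For each d | 58:
  d = 1: μ(1) · Id(58/1) = 1 · 58 = 58
  d = 2: μ(2) · Id(58/2) = -1 · 29 = -29
  d = 29: μ(29) · Id(58/29) = -1 · 2 = -2
  d = 58: μ(58) · Id(58/58) = 1 · 1 = 1
Summing: (μ * Id)(58) = 58 + -29 + -2 + 1 = 28.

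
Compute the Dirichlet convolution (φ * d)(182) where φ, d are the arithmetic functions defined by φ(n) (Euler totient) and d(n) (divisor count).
(φ * d)(182) = 336

Divisors of 182: [1, 2, 7, 13, 14, 26, 91, 182]. For each d | 182:
  d = 1: φ(1) · d(182/1) = 1 · 8 = 8
  d = 2: φ(2) · d(182/2) = 1 · 4 = 4
  d = 7: φ(7) · d(182/7) = 6 · 4 = 24
  d = 13: φ(13) · d(182/13) = 12 · 4 = 48
  d = 14: φ(14) · d(182/14) = 6 · 2 = 12
  d = 26: φ(26) · d(182/26) = 12 · 2 = 24
  d = 91: φ(91) · d(182/91) = 72 · 2 = 144
  d = 182: φ(182) · d(182/182) = 72 · 1 = 72
Summing: (φ * d)(182) = 8 + 4 + 24 + 48 + 12 + 24 + 144 + 72 = 336.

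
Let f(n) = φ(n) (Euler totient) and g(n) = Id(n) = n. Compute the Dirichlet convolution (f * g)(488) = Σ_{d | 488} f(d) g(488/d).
(φ * Id)(488) = 2420

Divisors of 488: [1, 2, 4, 8, 61, 122, 244, 488]. For each d | 488:
  d = 1: φ(1) · Id(488/1) = 1 · 488 = 488
  d = 2: φ(2) · Id(488/2) = 1 · 244 = 244
  d = 4: φ(4) · Id(488/4) = 2 · 122 = 244
  d = 8: φ(8) · Id(488/8) = 4 · 61 = 244
  d = 61: φ(61) · Id(488/61) = 60 · 8 = 480
  d = 122: φ(122) · Id(488/122) = 60 · 4 = 240
  d = 244: φ(244) · Id(488/244) = 120 · 2 = 240
  d = 488: φ(488) · Id(488/488) = 240 · 1 = 240
Summing: (φ * Id)(488) = 488 + 244 + 244 + 244 + 480 + 240 + 240 + 240 = 2420.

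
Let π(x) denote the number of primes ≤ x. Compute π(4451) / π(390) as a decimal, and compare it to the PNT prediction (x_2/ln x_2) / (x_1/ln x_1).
π(4451)/π(390) = 605/77 ≈ 7.8571;  PNT prediction ≈ 8.1052.

π(390) = 77 and π(4451) = 605, so π(4451)/π(390) ≈ 7.8571. The PNT-predicted ratio is (4451/ln(4451)) / (390/ln(390)) ≈ 8.1052. The two agree to within a few percent, as expected.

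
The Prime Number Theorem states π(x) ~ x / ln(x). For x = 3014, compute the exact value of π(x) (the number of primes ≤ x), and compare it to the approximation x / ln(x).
π(3014) = 432;  x/ln(x) ≈ 376.23;  relative error ≈ 12.91%.

Directly count primes up to 3014: π(3014) = 432. The PNT approximation gives 3014/ln(3014) ≈ 3014/8.01102 ≈ 376.23. Relative error (π(x) − x/ln(x)) / π(x) ≈ 12.91%; the approximation is known to undercount slightly (Li(x) is a better estimate).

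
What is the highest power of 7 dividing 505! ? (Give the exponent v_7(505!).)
v_7(505!) = 83

Legendre's formula: v_p(n!) = Σ_{k ≥ 1} ⌊n / p^k⌋. For p = 7, n = 505, the terms are:
  ⌊505/7^1⌋ = ⌊505/7⌋ = 72
  ⌊505/7^2⌋ = ⌊505/49⌋ = 10
  ⌊505/7^3⌋ = ⌊505/343⌋ = 1
(the next term ⌊505/7^4⌋ = 0, terminating the sum). Summing: v_7(505!) = 72 + 10 + 1 = 83.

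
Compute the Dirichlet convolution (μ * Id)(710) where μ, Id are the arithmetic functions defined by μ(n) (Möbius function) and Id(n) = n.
(μ * Id)(710) = 280

Divisors of 710: [1, 2, 5, 10, 71, 142, 355, 710]. For each d | 710:
  d = 1: μ(1) · Id(710/1) = 1 · 710 = 710
  d = 2: μ(2) · Id(710/2) = -1 · 355 = -355
  d = 5: μ(5) · Id(710/5) = -1 · 142 = -142
  d = 10: μ(10) · Id(710/10) = 1 · 71 = 71
  d = 71: μ(71) · Id(710/71) = -1 · 10 = -10
  d = 142: μ(142) · Id(710/142) = 1 · 5 = 5
  d = 355: μ(355) · Id(710/355) = 1 · 2 = 2
  d = 710: μ(710) · Id(710/710) = -1 · 1 = -1
Summing: (μ * Id)(710) = 710 + -355 + -142 + 71 + -10 + 5 + 2 + -1 = 280.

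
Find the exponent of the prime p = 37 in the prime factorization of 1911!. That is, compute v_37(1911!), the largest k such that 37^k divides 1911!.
v_37(1911!) = 52

Legendre's formula: v_p(n!) = Σ_{k ≥ 1} ⌊n / p^k⌋. For p = 37, n = 1911, the terms are:
  ⌊1911/37^1⌋ = ⌊1911/37⌋ = 51
  ⌊1911/37^2⌋ = ⌊1911/1369⌋ = 1
(the next term ⌊1911/37^3⌋ = 0, terminating the sum). Summing: v_37(1911!) = 51 + 1 = 52.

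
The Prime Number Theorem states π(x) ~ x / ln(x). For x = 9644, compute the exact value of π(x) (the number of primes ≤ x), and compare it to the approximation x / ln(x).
π(9644) = 1191;  x/ln(x) ≈ 1051.22;  relative error ≈ 11.74%.

Directly count primes up to 9644: π(9644) = 1191. The PNT approximation gives 9644/ln(9644) ≈ 9644/9.17409 ≈ 1051.22. Relative error (π(x) − x/ln(x)) / π(x) ≈ 11.74%; the approximation is known to undercount slightly (Li(x) is a better estimate).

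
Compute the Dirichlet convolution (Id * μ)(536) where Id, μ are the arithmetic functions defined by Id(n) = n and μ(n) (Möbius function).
(Id * μ)(536) = 264

Divisors of 536: [1, 2, 4, 8, 67, 134, 268, 536]. For each d | 536:
  d = 1: Id(1) · μ(536/1) = 1 · 0 = 0
  d = 2: Id(2) · μ(536/2) = 2 · 0 = 0
  d = 4: Id(4) · μ(536/4) = 4 · 1 = 4
  d = 8: Id(8) · μ(536/8) = 8 · -1 = -8
  d = 67: Id(67) · μ(536/67) = 67 · 0 = 0
  d = 134: Id(134) · μ(536/134) = 134 · 0 = 0
  d = 268: Id(268) · μ(536/268) = 268 · -1 = -268
  d = 536: Id(536) · μ(536/536) = 536 · 1 = 536
Summing: (Id * μ)(536) = 0 + 0 + 4 + -8 + 0 + 0 + -268 + 536 = 264.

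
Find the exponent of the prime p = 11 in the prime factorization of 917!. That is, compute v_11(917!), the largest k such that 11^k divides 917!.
v_11(917!) = 90

Legendre's formula: v_p(n!) = Σ_{k ≥ 1} ⌊n / p^k⌋. For p = 11, n = 917, the terms are:
  ⌊917/11^1⌋ = ⌊917/11⌋ = 83
  ⌊917/11^2⌋ = ⌊917/121⌋ = 7
(the next term ⌊917/11^3⌋ = 0, terminating the sum). Summing: v_11(917!) = 83 + 7 = 90.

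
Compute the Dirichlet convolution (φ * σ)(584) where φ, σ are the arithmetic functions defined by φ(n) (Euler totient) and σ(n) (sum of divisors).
(φ * σ)(584) = 4672

Divisors of 584: [1, 2, 4, 8, 73, 146, 292, 584]. For each d | 584:
  d = 1: φ(1) · σ(584/1) = 1 · 1110 = 1110
  d = 2: φ(2) · σ(584/2) = 1 · 518 = 518
  d = 4: φ(4) · σ(584/4) = 2 · 222 = 444
  d = 8: φ(8) · σ(584/8) = 4 · 74 = 296
  d = 73: φ(73) · σ(584/73) = 72 · 15 = 1080
  d = 146: φ(146) · σ(584/146) = 72 · 7 = 504
  d = 292: φ(292) · σ(584/292) = 144 · 3 = 432
  d = 584: φ(584) · σ(584/584) = 288 · 1 = 288
Summing: (φ * σ)(584) = 1110 + 518 + 444 + 296 + 1080 + 504 + 432 + 288 = 4672.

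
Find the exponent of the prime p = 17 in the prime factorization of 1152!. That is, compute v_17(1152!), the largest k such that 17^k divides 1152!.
v_17(1152!) = 70

Legendre's formula: v_p(n!) = Σ_{k ≥ 1} ⌊n / p^k⌋. For p = 17, n = 1152, the terms are:
  ⌊1152/17^1⌋ = ⌊1152/17⌋ = 67
  ⌊1152/17^2⌋ = ⌊1152/289⌋ = 3
(the next term ⌊1152/17^3⌋ = 0, terminating the sum). Summing: v_17(1152!) = 67 + 3 = 70.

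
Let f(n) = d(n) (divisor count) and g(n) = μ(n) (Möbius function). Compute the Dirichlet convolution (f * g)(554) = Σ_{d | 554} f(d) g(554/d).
(d * μ)(554) = 1

Divisors of 554: [1, 2, 277, 554]. For each d | 554:
  d = 1: d(1) · μ(554/1) = 1 · 1 = 1
  d = 2: d(2) · μ(554/2) = 2 · -1 = -2
  d = 277: d(277) · μ(554/277) = 2 · -1 = -2
  d = 554: d(554) · μ(554/554) = 4 · 1 = 4
Summing: (d * μ)(554) = 1 + -2 + -2 + 4 = 1.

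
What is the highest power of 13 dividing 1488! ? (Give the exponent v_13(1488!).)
v_13(1488!) = 122

Legendre's formula: v_p(n!) = Σ_{k ≥ 1} ⌊n / p^k⌋. For p = 13, n = 1488, the terms are:
  ⌊1488/13^1⌋ = ⌊1488/13⌋ = 114
  ⌊1488/13^2⌋ = ⌊1488/169⌋ = 8
(the next term ⌊1488/13^3⌋ = 0, terminating the sum). Summing: v_13(1488!) = 114 + 8 = 122.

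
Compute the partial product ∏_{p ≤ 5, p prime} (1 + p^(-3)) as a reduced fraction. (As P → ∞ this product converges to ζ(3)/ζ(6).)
∏ = 147/125

The primes p ≤ 5 are [2, 3, 5]. For each, (1 + 1/p^3) = (p^3 + 1)/p^3. Multiplying these fractions over p ∈ [2, 3, 5] gives 147/125. (In the limit P → ∞ this tends to ζ(3)/ζ(6).)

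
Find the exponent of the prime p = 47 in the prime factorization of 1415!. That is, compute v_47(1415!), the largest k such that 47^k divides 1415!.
v_47(1415!) = 30

Legendre's formula: v_p(n!) = Σ_{k ≥ 1} ⌊n / p^k⌋. For p = 47, n = 1415, the terms are:
  ⌊1415/47^1⌋ = ⌊1415/47⌋ = 30
(the next term ⌊1415/47^2⌋ = 0, terminating the sum). Summing: v_47(1415!) = 30 = 30.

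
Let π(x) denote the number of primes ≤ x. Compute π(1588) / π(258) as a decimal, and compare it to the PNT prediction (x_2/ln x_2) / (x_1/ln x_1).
π(1588)/π(258) = 250/55 ≈ 4.5455;  PNT prediction ≈ 4.6374.

π(258) = 55 and π(1588) = 250, so π(1588)/π(258) ≈ 4.5455. The PNT-predicted ratio is (1588/ln(1588)) / (258/ln(258)) ≈ 4.6374. The two agree to within a few percent, as expected.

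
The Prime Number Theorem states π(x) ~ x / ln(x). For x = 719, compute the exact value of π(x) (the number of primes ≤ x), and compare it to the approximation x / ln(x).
π(719) = 128;  x/ln(x) ≈ 109.31;  relative error ≈ 14.60%.

Directly count primes up to 719: π(719) = 128. The PNT approximation gives 719/ln(719) ≈ 719/6.57786 ≈ 109.31. Relative error (π(x) − x/ln(x)) / π(x) ≈ 14.60%; the approximation is known to undercount slightly (Li(x) is a better estimate).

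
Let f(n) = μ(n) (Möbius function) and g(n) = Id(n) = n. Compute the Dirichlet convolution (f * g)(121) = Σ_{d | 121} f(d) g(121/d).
(μ * Id)(121) = 110

Divisors of 121: [1, 11, 121]. For each d | 121:
  d = 1: μ(1) · Id(121/1) = 1 · 121 = 121
  d = 11: μ(11) · Id(121/11) = -1 · 11 = -11
  d = 121: μ(121) · Id(121/121) = 0 · 1 = 0
Summing: (μ * Id)(121) = 121 + -11 + 0 = 110.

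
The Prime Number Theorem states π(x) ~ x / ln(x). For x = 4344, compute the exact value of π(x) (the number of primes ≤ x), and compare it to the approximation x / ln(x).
π(4344) = 593;  x/ln(x) ≈ 518.59;  relative error ≈ 12.55%.

Directly count primes up to 4344: π(4344) = 593. The PNT approximation gives 4344/ln(4344) ≈ 4344/8.37655 ≈ 518.59. Relative error (π(x) − x/ln(x)) / π(x) ≈ 12.55%; the approximation is known to undercount slightly (Li(x) is a better estimate).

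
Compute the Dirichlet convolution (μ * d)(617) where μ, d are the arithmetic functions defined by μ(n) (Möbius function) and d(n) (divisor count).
(μ * d)(617) = 1

Divisors of 617: [1, 617]. For each d | 617:
  d = 1: μ(1) · d(617/1) = 1 · 2 = 2
  d = 617: μ(617) · d(617/617) = -1 · 1 = -1
Summing: (μ * d)(617) = 2 + -1 = 1.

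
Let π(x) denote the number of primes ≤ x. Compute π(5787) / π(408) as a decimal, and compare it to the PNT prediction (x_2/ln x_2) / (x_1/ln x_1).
π(5787)/π(408) = 759/79 ≈ 9.6076;  PNT prediction ≈ 9.8418.

π(408) = 79 and π(5787) = 759, so π(5787)/π(408) ≈ 9.6076. The PNT-predicted ratio is (5787/ln(5787)) / (408/ln(408)) ≈ 9.8418. The two agree to within a few percent, as expected.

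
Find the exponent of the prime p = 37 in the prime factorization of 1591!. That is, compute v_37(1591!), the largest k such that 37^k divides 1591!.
v_37(1591!) = 44

Legendre's formula: v_p(n!) = Σ_{k ≥ 1} ⌊n / p^k⌋. For p = 37, n = 1591, the terms are:
  ⌊1591/37^1⌋ = ⌊1591/37⌋ = 43
  ⌊1591/37^2⌋ = ⌊1591/1369⌋ = 1
(the next term ⌊1591/37^3⌋ = 0, terminating the sum). Summing: v_37(1591!) = 43 + 1 = 44.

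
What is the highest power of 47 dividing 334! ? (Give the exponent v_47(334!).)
v_47(334!) = 7

Legendre's formula: v_p(n!) = Σ_{k ≥ 1} ⌊n / p^k⌋. For p = 47, n = 334, the terms are:
  ⌊334/47^1⌋ = ⌊334/47⌋ = 7
(the next term ⌊334/47^2⌋ = 0, terminating the sum). Summing: v_47(334!) = 7 = 7.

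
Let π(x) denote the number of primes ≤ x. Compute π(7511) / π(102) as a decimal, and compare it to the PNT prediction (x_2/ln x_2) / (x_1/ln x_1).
π(7511)/π(102) = 951/26 ≈ 36.5769;  PNT prediction ≈ 38.1629.

π(102) = 26 and π(7511) = 951, so π(7511)/π(102) ≈ 36.5769. The PNT-predicted ratio is (7511/ln(7511)) / (102/ln(102)) ≈ 38.1629. The two agree to within a few percent, as expected.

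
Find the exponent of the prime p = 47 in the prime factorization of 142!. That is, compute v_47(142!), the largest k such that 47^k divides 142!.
v_47(142!) = 3

Legendre's formula: v_p(n!) = Σ_{k ≥ 1} ⌊n / p^k⌋. For p = 47, n = 142, the terms are:
  ⌊142/47^1⌋ = ⌊142/47⌋ = 3
(the next term ⌊142/47^2⌋ = 0, terminating the sum). Summing: v_47(142!) = 3 = 3.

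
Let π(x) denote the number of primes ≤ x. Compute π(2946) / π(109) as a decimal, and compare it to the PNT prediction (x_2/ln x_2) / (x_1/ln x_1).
π(2946)/π(109) = 424/29 ≈ 14.6207;  PNT prediction ≈ 15.8728.

π(109) = 29 and π(2946) = 424, so π(2946)/π(109) ≈ 14.6207. The PNT-predicted ratio is (2946/ln(2946)) / (109/ln(109)) ≈ 15.8728. The two agree to within a few percent, as expected.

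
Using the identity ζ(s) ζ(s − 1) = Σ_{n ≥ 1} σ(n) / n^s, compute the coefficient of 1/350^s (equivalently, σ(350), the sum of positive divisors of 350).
σ(350) = 744

In the product (Σ m^0/m^s)(Σ k / k^s) = Σ (Σ_{d | n} d) / n^s, the coefficient of 1/n^s is σ(n) = Σ_{d | n} d. For n = 350, divisors are [1, 2, 5, 7, 10, 14, 25, 35, 50, 70, 175, 350]; summing: σ(350) = 744.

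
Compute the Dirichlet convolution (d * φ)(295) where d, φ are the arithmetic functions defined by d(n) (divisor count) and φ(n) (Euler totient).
(d * φ)(295) = 360

Divisors of 295: [1, 5, 59, 295]. For each d | 295:
  d = 1: d(1) · φ(295/1) = 1 · 232 = 232
  d = 5: d(5) · φ(295/5) = 2 · 58 = 116
  d = 59: d(59) · φ(295/59) = 2 · 4 = 8
  d = 295: d(295) · φ(295/295) = 4 · 1 = 4
Summing: (d * φ)(295) = 232 + 116 + 8 + 4 = 360.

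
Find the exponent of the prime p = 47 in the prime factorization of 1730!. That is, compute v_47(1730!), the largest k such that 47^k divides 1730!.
v_47(1730!) = 36

Legendre's formula: v_p(n!) = Σ_{k ≥ 1} ⌊n / p^k⌋. For p = 47, n = 1730, the terms are:
  ⌊1730/47^1⌋ = ⌊1730/47⌋ = 36
(the next term ⌊1730/47^2⌋ = 0, terminating the sum). Summing: v_47(1730!) = 36 = 36.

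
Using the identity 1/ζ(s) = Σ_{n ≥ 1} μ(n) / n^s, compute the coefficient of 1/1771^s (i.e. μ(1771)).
μ(1771) = -1

Factor n = 1771 = 7 · 11 · 23. μ(n) = 0 if any exponent ≥ 2 (not squarefree); otherwise μ(n) = (−1)^{ω(n)} where ω(n) is the number of distinct prime factors. Applying: μ(1771) = -1.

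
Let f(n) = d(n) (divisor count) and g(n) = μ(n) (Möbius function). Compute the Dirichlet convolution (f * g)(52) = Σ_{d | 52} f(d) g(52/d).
(d * μ)(52) = 1

Divisors of 52: [1, 2, 4, 13, 26, 52]. For each d | 52:
  d = 1: d(1) · μ(52/1) = 1 · 0 = 0
  d = 2: d(2) · μ(52/2) = 2 · 1 = 2
  d = 4: d(4) · μ(52/4) = 3 · -1 = -3
  d = 13: d(13) · μ(52/13) = 2 · 0 = 0
  d = 26: d(26) · μ(52/26) = 4 · -1 = -4
  d = 52: d(52) · μ(52/52) = 6 · 1 = 6
Summing: (d * μ)(52) = 0 + 2 + -3 + 0 + -4 + 6 = 1.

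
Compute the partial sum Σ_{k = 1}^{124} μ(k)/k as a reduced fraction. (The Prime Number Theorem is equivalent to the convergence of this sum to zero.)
Σ μ(k)/k = 23090940688334333795050585396213953208427071/3161005464041760778814520629154366249327468699

Values of μ(k) for 1 ≤ k ≤ 124: μ(1) = 1, μ(2) = -1, μ(3) = -1, μ(5) = -1, μ(6) = 1, μ(7) = -1, μ(10) = 1, μ(11) = -1, μ(13) = -1, μ(14) = 1, μ(15) = 1, μ(17) = -1, μ(19) = -1, μ(21) = 1, μ(22) = 1, μ(23) = -1, μ(26) = 1, μ(29) = -1, μ(30) = -1, μ(31) = -1, μ(33) = 1, μ(34) = 1, μ(35) = 1, μ(37) = -1, μ(38) = 1, μ(39) = 1, μ(41) = -1, μ(42) = -1, μ(43) = -1, μ(46) = 1, μ(47) = -1, μ(51) = 1, μ(53) = -1, μ(55) = 1, μ(57) = 1, μ(58) = 1, μ(59) = -1, μ(61) = -1, μ(62) = 1, μ(65) = 1, μ(66) = -1, μ(67) = -1, μ(69) = 1, μ(70) = -1, μ(71) = -1, μ(73) = -1, μ(74) = 1, μ(77) = 1, μ(78) = -1, μ(79) = -1, μ(82) = 1, μ(83) = -1, μ(85) = 1, μ(86) = 1, μ(87) = 1, μ(89) = -1, μ(91) = 1, μ(93) = 1, μ(94) = 1, μ(95) = 1, μ(97) = -1, μ(101) = -1, μ(102) = -1, μ(103) = -1, μ(105) = -1, μ(106) = 1, μ(107) = -1, μ(109) = -1, μ(110) = -1, μ(111) = 1, μ(113) = -1, μ(114) = -1, μ(115) = 1, μ(118) = 1, μ(119) = 1, μ(122) = 1, μ(123) = 1, with μ = 0 on non-squarefree integers. Summing μ(k)/k for k where μ(k) ≠ 0 gives 23090940688334333795050585396213953208427071/3161005464041760778814520629154366249327468699 ≈ 0.0073. (PNT ⟺ this sum → 0 as n → ∞.)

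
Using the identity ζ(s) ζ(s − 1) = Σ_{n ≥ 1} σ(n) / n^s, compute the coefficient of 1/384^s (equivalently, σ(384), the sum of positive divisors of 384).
σ(384) = 1020

In the product (Σ m^0/m^s)(Σ k / k^s) = Σ (Σ_{d | n} d) / n^s, the coefficient of 1/n^s is σ(n) = Σ_{d | n} d. For n = 384, divisors are [1, 2, 3, 4, 6, 8, 12, 16, 24, 32, 48, 64, 96, 128, 192, 384]; summing: σ(384) = 1020.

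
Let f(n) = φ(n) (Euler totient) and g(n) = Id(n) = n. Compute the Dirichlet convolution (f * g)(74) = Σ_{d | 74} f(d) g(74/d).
(φ * Id)(74) = 219

Divisors of 74: [1, 2, 37, 74]. For each d | 74:
  d = 1: φ(1) · Id(74/1) = 1 · 74 = 74
  d = 2: φ(2) · Id(74/2) = 1 · 37 = 37
  d = 37: φ(37) · Id(74/37) = 36 · 2 = 72
  d = 74: φ(74) · Id(74/74) = 36 · 1 = 36
Summing: (φ * Id)(74) = 74 + 37 + 72 + 36 = 219.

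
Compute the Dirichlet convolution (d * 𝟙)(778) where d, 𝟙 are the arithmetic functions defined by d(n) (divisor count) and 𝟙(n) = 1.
(d * 𝟙)(778) = 9

Divisors of 778: [1, 2, 389, 778]. For each d | 778:
  d = 1: d(1) · 𝟙(778/1) = 1 · 1 = 1
  d = 2: d(2) · 𝟙(778/2) = 2 · 1 = 2
  d = 389: d(389) · 𝟙(778/389) = 2 · 1 = 2
  d = 778: d(778) · 𝟙(778/778) = 4 · 1 = 4
Summing: (d * 𝟙)(778) = 1 + 2 + 2 + 4 = 9.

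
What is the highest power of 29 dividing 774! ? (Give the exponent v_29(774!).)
v_29(774!) = 26

Legendre's formula: v_p(n!) = Σ_{k ≥ 1} ⌊n / p^k⌋. For p = 29, n = 774, the terms are:
  ⌊774/29^1⌋ = ⌊774/29⌋ = 26
(the next term ⌊774/29^2⌋ = 0, terminating the sum). Summing: v_29(774!) = 26 = 26.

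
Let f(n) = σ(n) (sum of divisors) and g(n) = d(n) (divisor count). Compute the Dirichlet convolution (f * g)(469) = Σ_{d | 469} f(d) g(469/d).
(σ * d)(469) = 700

Divisors of 469: [1, 7, 67, 469]. For each d | 469:
  d = 1: σ(1) · d(469/1) = 1 · 4 = 4
  d = 7: σ(7) · d(469/7) = 8 · 2 = 16
  d = 67: σ(67) · d(469/67) = 68 · 2 = 136
  d = 469: σ(469) · d(469/469) = 544 · 1 = 544
Summing: (σ * d)(469) = 4 + 16 + 136 + 544 = 700.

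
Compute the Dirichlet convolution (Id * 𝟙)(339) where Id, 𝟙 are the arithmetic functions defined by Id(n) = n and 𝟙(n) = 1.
(Id * 𝟙)(339) = 456

Divisors of 339: [1, 3, 113, 339]. For each d | 339:
  d = 1: Id(1) · 𝟙(339/1) = 1 · 1 = 1
  d = 3: Id(3) · 𝟙(339/3) = 3 · 1 = 3
  d = 113: Id(113) · 𝟙(339/113) = 113 · 1 = 113
  d = 339: Id(339) · 𝟙(339/339) = 339 · 1 = 339
Summing: (Id * 𝟙)(339) = 1 + 3 + 113 + 339 = 456.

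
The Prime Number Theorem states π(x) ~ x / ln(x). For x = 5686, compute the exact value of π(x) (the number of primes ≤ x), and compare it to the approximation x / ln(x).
π(5686) = 748;  x/ln(x) ≈ 657.66;  relative error ≈ 12.08%.

Directly count primes up to 5686: π(5686) = 748. The PNT approximation gives 5686/ln(5686) ≈ 5686/8.64576 ≈ 657.66. Relative error (π(x) − x/ln(x)) / π(x) ≈ 12.08%; the approximation is known to undercount slightly (Li(x) is a better estimate).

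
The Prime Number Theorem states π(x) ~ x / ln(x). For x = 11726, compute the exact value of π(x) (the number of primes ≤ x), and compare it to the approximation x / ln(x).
π(11726) = 1407;  x/ln(x) ≈ 1251.50;  relative error ≈ 11.05%.

Directly count primes up to 11726: π(11726) = 1407. The PNT approximation gives 11726/ln(11726) ≈ 11726/9.36956 ≈ 1251.50. Relative error (π(x) − x/ln(x)) / π(x) ≈ 11.05%; the approximation is known to undercount slightly (Li(x) is a better estimate).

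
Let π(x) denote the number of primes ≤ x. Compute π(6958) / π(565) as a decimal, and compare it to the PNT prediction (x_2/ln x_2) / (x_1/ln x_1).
π(6958)/π(565) = 892/103 ≈ 8.6602;  PNT prediction ≈ 8.8202.

π(565) = 103 and π(6958) = 892, so π(6958)/π(565) ≈ 8.6602. The PNT-predicted ratio is (6958/ln(6958)) / (565/ln(565)) ≈ 8.8202. The two agree to within a few percent, as expected.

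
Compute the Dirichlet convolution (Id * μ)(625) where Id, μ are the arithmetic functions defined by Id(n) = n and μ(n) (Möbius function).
(Id * μ)(625) = 500

Divisors of 625: [1, 5, 25, 125, 625]. For each d | 625:
  d = 1: Id(1) · μ(625/1) = 1 · 0 = 0
  d = 5: Id(5) · μ(625/5) = 5 · 0 = 0
  d = 25: Id(25) · μ(625/25) = 25 · 0 = 0
  d = 125: Id(125) · μ(625/125) = 125 · -1 = -125
  d = 625: Id(625) · μ(625/625) = 625 · 1 = 625
Summing: (Id * μ)(625) = 0 + 0 + 0 + -125 + 625 = 500.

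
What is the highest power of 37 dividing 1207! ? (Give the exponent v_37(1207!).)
v_37(1207!) = 32

Legendre's formula: v_p(n!) = Σ_{k ≥ 1} ⌊n / p^k⌋. For p = 37, n = 1207, the terms are:
  ⌊1207/37^1⌋ = ⌊1207/37⌋ = 32
(the next term ⌊1207/37^2⌋ = 0, terminating the sum). Summing: v_37(1207!) = 32 = 32.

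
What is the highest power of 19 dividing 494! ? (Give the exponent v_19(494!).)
v_19(494!) = 27

Legendre's formula: v_p(n!) = Σ_{k ≥ 1} ⌊n / p^k⌋. For p = 19, n = 494, the terms are:
  ⌊494/19^1⌋ = ⌊494/19⌋ = 26
  ⌊494/19^2⌋ = ⌊494/361⌋ = 1
(the next term ⌊494/19^3⌋ = 0, terminating the sum). Summing: v_19(494!) = 26 + 1 = 27.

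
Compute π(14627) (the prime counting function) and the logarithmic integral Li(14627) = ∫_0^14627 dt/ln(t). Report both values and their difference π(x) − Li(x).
π(14627) = 1712;  Li(14627) ≈ 1737.78;  π(x) − Li(x) ≈ -25.78.

Direct count of primes ≤ 14627 gives π(14627) = 1712. Numerical evaluation of the logarithmic integral gives Li(14627) ≈ 1737.78. The difference π(x) − Li(x) ≈ -25.78 is typically negative for small/moderate x (Li(x) overestimates), though Littlewood's theorem shows this sign changes infinitely often.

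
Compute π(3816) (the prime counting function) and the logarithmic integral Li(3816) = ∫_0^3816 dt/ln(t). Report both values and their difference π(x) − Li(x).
π(3816) = 529;  Li(3816) ≈ 543.12;  π(x) − Li(x) ≈ -14.12.

Direct count of primes ≤ 3816 gives π(3816) = 529. Numerical evaluation of the logarithmic integral gives Li(3816) ≈ 543.12. The difference π(x) − Li(x) ≈ -14.12 is typically negative for small/moderate x (Li(x) overestimates), though Littlewood's theorem shows this sign changes infinitely often.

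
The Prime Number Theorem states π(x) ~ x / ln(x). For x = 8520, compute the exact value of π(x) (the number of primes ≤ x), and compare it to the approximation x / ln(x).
π(8520) = 1061;  x/ln(x) ≈ 941.42;  relative error ≈ 11.27%.

Directly count primes up to 8520: π(8520) = 1061. The PNT approximation gives 8520/ln(8520) ≈ 8520/9.05017 ≈ 941.42. Relative error (π(x) − x/ln(x)) / π(x) ≈ 11.27%; the approximation is known to undercount slightly (Li(x) is a better estimate).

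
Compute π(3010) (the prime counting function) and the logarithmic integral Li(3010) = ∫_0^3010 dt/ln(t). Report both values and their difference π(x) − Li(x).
π(3010) = 431;  Li(3010) ≈ 444.01;  π(x) − Li(x) ≈ -13.01.

Direct count of primes ≤ 3010 gives π(3010) = 431. Numerical evaluation of the logarithmic integral gives Li(3010) ≈ 444.01. The difference π(x) − Li(x) ≈ -13.01 is typically negative for small/moderate x (Li(x) overestimates), though Littlewood's theorem shows this sign changes infinitely often.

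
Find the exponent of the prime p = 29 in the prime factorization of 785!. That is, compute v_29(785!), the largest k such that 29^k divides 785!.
v_29(785!) = 27

Legendre's formula: v_p(n!) = Σ_{k ≥ 1} ⌊n / p^k⌋. For p = 29, n = 785, the terms are:
  ⌊785/29^1⌋ = ⌊785/29⌋ = 27
(the next term ⌊785/29^2⌋ = 0, terminating the sum). Summing: v_29(785!) = 27 = 27.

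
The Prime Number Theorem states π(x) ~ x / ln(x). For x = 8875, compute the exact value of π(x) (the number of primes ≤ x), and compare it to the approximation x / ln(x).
π(8875) = 1106;  x/ln(x) ≈ 976.24;  relative error ≈ 11.73%.

Directly count primes up to 8875: π(8875) = 1106. The PNT approximation gives 8875/ln(8875) ≈ 8875/9.09099 ≈ 976.24. Relative error (π(x) − x/ln(x)) / π(x) ≈ 11.73%; the approximation is known to undercount slightly (Li(x) is a better estimate).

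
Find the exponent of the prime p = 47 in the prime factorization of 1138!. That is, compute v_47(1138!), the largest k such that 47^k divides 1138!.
v_47(1138!) = 24

Legendre's formula: v_p(n!) = Σ_{k ≥ 1} ⌊n / p^k⌋. For p = 47, n = 1138, the terms are:
  ⌊1138/47^1⌋ = ⌊1138/47⌋ = 24
(the next term ⌊1138/47^2⌋ = 0, terminating the sum). Summing: v_47(1138!) = 24 = 24.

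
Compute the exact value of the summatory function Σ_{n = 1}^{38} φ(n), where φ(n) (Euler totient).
Σ_{n ≤ 38} φ(n) = 450

Compute φ(n) for each 1 ≤ n ≤ 38: φ(1) = 1, φ(2) = 1, φ(3) = 2, φ(4) = 2, φ(5) = 4, φ(6) = 2, φ(7) = 6, φ(8) = 4, φ(9) = 6, φ(10) = 4, φ(11) = 10, φ(12) = 4, φ(13) = 12, φ(14) = 6, φ(15) = 8, φ(16) = 8, φ(17) = 16, φ(18) = 6, φ(19) = 18, φ(20) = 8, φ(21) = 12, φ(22) = 10, φ(23) = 22, φ(24) = 8, φ(25) = 20, φ(26) = 12, φ(27) = 18, φ(28) = 12, φ(29) = 28, φ(30) = 8, φ(31) = 30, φ(32) = 16, φ(33) = 20, φ(34) = 16, φ(35) = 24, φ(36) = 12, φ(37) = 36, φ(38) = 18. Summing all 38 values: 450. (Average order: Σ_{n ≤ x} φ(n) ~ (3/π²) x². For x = 38, (3/π²)·38² ≈ 438.92.)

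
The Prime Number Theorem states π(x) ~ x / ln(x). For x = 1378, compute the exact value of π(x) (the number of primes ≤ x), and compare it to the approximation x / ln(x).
π(1378) = 220;  x/ln(x) ≈ 190.64;  relative error ≈ 13.35%.

Directly count primes up to 1378: π(1378) = 220. The PNT approximation gives 1378/ln(1378) ≈ 1378/7.22839 ≈ 190.64. Relative error (π(x) − x/ln(x)) / π(x) ≈ 13.35%; the approximation is known to undercount slightly (Li(x) is a better estimate).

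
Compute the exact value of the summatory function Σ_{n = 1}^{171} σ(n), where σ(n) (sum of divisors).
Σ_{n ≤ 171} σ(n) = 24122

Compute σ(n) for each 1 ≤ n ≤ 171: σ(1) = 1, σ(2) = 3, σ(3) = 4, σ(4) = 7, σ(5) = 6, σ(6) = 12, σ(7) = 8, σ(8) = 15, σ(9) = 13, σ(10) = 18, σ(11) = 12, σ(12) = 28, σ(13) = 14, σ(14) = 24, σ(15) = 24, σ(16) = 31, σ(17) = 18, σ(18) = 39, σ(19) = 20, σ(20) = 42, σ(21) = 32, σ(22) = 36, σ(23) = 24, σ(24) = 60, σ(25) = 31, σ(26) = 42, σ(27) = 40, σ(28) = 56, σ(29) = 30, σ(30) = 72, σ(31) = 32, σ(32) = 63, σ(33) = 48, σ(34) = 54, σ(35) = 48, σ(36) = 91, σ(37) = 38, σ(38) = 60, σ(39) = 56, σ(40) = 90, σ(41) = 42, σ(42) = 96, σ(43) = 44, σ(44) = 84, σ(45) = 78, σ(46) = 72, σ(47) = 48, σ(48) = 124, σ(49) = 57, σ(50) = 93, σ(51) = 72, σ(52) = 98, σ(53) = 54, σ(54) = 120, σ(55) = 72, σ(56) = 120, σ(57) = 80, σ(58) = 90, σ(59) = 60, σ(60) = 168, σ(61) = 62, σ(62) = 96, σ(63) = 104, σ(64) = 127, σ(65) = 84, σ(66) = 144, σ(67) = 68, σ(68) = 126, σ(69) = 96, σ(70) = 144, σ(71) = 72, σ(72) = 195, σ(73) = 74, σ(74) = 114, σ(75) = 124, σ(76) = 140, σ(77) = 96, σ(78) = 168, σ(79) = 80, σ(80) = 186, σ(81) = 121, σ(82) = 126, σ(83) = 84, σ(84) = 224, σ(85) = 108, σ(86) = 132, σ(87) = 120, σ(88) = 180, σ(89) = 90, σ(90) = 234, σ(91) = 112, σ(92) = 168, σ(93) = 128, σ(94) = 144, σ(95) = 120, σ(96) = 252, σ(97) = 98, σ(98) = 171, σ(99) = 156, σ(100) = 217, σ(101) = 102, σ(102) = 216, σ(103) = 104, σ(104) = 210, σ(105) = 192, σ(106) = 162, σ(107) = 108, σ(108) = 280, σ(109) = 110, σ(110) = 216, σ(111) = 152, σ(112) = 248, σ(113) = 114, σ(114) = 240, σ(115) = 144, σ(116) = 210, σ(117) = 182, σ(118) = 180, σ(119) = 144, σ(120) = 360, σ(121) = 133, σ(122) = 186, σ(123) = 168, σ(124) = 224, σ(125) = 156, σ(126) = 312, σ(127) = 128, σ(128) = 255, σ(129) = 176, σ(130) = 252, σ(131) = 132, σ(132) = 336, σ(133) = 160, σ(134) = 204, σ(135) = 240, σ(136) = 270, σ(137) = 138, σ(138) = 288, σ(139) = 140, σ(140) = 336, σ(141) = 192, σ(142) = 216, σ(143) = 168, σ(144) = 403, σ(145) = 180, σ(146) = 222, σ(147) = 228, σ(148) = 266, σ(149) = 150, σ(150) = 372, σ(151) = 152, σ(152) = 300, σ(153) = 234, σ(154) = 288, σ(155) = 192, σ(156) = 392, σ(157) = 158, σ(158) = 240, σ(159) = 216, σ(160) = 378, σ(161) = 192, σ(162) = 363, σ(163) = 164, σ(164) = 294, σ(165) = 288, σ(166) = 252, σ(167) = 168, σ(168) = 480, σ(169) = 183, σ(170) = 324, σ(171) = 260. Summing all 171 values: 24122. (Average order: Σ_{n ≤ x} σ(n) ~ (π²/12) x². For x = 171, (π²/12)·171² ≈ 24049.76.)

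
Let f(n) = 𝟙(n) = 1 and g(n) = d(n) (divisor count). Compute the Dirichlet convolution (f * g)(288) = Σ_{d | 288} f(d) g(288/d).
(𝟙 * d)(288) = 126

Divisors of 288: [1, 2, 3, 4, 6, 8, 9, 12, 16, 18, 24, 32, 36, 48, 72, 96, 144, 288]. For each d | 288:
  d = 1: 𝟙(1) · d(288/1) = 1 · 18 = 18
  d = 2: 𝟙(2) · d(288/2) = 1 · 15 = 15
  d = 3: 𝟙(3) · d(288/3) = 1 · 12 = 12
  d = 4: 𝟙(4) · d(288/4) = 1 · 12 = 12
  d = 6: 𝟙(6) · d(288/6) = 1 · 10 = 10
  d = 8: 𝟙(8) · d(288/8) = 1 · 9 = 9
  d = 9: 𝟙(9) · d(288/9) = 1 · 6 = 6
  d = 12: 𝟙(12) · d(288/12) = 1 · 8 = 8
  d = 16: 𝟙(16) · d(288/16) = 1 · 6 = 6
  d = 18: 𝟙(18) · d(288/18) = 1 · 5 = 5
  d = 24: 𝟙(24) · d(288/24) = 1 · 6 = 6
  d = 32: 𝟙(32) · d(288/32) = 1 · 3 = 3
  d = 36: 𝟙(36) · d(288/36) = 1 · 4 = 4
  d = 48: 𝟙(48) · d(288/48) = 1 · 4 = 4
  d = 72: 𝟙(72) · d(288/72) = 1 · 3 = 3
  d = 96: 𝟙(96) · d(288/96) = 1 · 2 = 2
  d = 144: 𝟙(144) · d(288/144) = 1 · 2 = 2
  d = 288: 𝟙(288) · d(288/288) = 1 · 1 = 1
Summing: (𝟙 * d)(288) = 18 + 15 + 12 + 12 + 10 + 9 + 6 + 8 + 6 + 5 + 6 + 3 + 4 + 4 + 3 + 2 + 2 + 1 = 126.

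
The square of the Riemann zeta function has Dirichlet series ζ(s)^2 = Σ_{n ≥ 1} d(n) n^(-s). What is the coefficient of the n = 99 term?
d(99) = 6

ζ(s)^2 = (Σ 1/m^s)(Σ 1/k^s). The coefficient of 1/n^s in the product is the number of ordered pairs (m, k) with mk = n, which equals d(n). For n = 99, divisors are [1, 3, 9, 11, 33, 99], so d(99) = 6.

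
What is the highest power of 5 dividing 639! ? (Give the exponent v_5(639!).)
v_5(639!) = 158

Legendre's formula: v_p(n!) = Σ_{k ≥ 1} ⌊n / p^k⌋. For p = 5, n = 639, the terms are:
  ⌊639/5^1⌋ = ⌊639/5⌋ = 127
  ⌊639/5^2⌋ = ⌊639/25⌋ = 25
  ⌊639/5^3⌋ = ⌊639/125⌋ = 5
  ⌊639/5^4⌋ = ⌊639/625⌋ = 1
(the next term ⌊639/5^5⌋ = 0, terminating the sum). Summing: v_5(639!) = 127 + 25 + 5 + 1 = 158.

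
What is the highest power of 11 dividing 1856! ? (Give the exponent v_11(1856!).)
v_11(1856!) = 184

Legendre's formula: v_p(n!) = Σ_{k ≥ 1} ⌊n / p^k⌋. For p = 11, n = 1856, the terms are:
  ⌊1856/11^1⌋ = ⌊1856/11⌋ = 168
  ⌊1856/11^2⌋ = ⌊1856/121⌋ = 15
  ⌊1856/11^3⌋ = ⌊1856/1331⌋ = 1
(the next term ⌊1856/11^4⌋ = 0, terminating the sum). Summing: v_11(1856!) = 168 + 15 + 1 = 184.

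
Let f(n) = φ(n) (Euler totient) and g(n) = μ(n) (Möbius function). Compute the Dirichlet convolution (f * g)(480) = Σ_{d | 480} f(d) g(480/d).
(φ * μ)(480) = 24

Divisors of 480: [1, 2, 3, 4, 5, 6, 8, 10, 12, 15, 16, 20, 24, 30, 32, 40, 48, 60, 80, 96, 120, 160, 240, 480]. For each d | 480:
  d = 1: φ(1) · μ(480/1) = 1 · 0 = 0
  d = 2: φ(2) · μ(480/2) = 1 · 0 = 0
  d = 3: φ(3) · μ(480/3) = 2 · 0 = 0
  d = 4: φ(4) · μ(480/4) = 2 · 0 = 0
  d = 5: φ(5) · μ(480/5) = 4 · 0 = 0
  d = 6: φ(6) · μ(480/6) = 2 · 0 = 0
  d = 8: φ(8) · μ(480/8) = 4 · 0 = 0
  d = 10: φ(10) · μ(480/10) = 4 · 0 = 0
  d = 12: φ(12) · μ(480/12) = 4 · 0 = 0
  d = 15: φ(15) · μ(480/15) = 8 · 0 = 0
  d = 16: φ(16) · μ(480/16) = 8 · -1 = -8
  d = 20: φ(20) · μ(480/20) = 8 · 0 = 0
  d = 24: φ(24) · μ(480/24) = 8 · 0 = 0
  d = 30: φ(30) · μ(480/30) = 8 · 0 = 0
  d = 32: φ(32) · μ(480/32) = 16 · 1 = 16
  d = 40: φ(40) · μ(480/40) = 16 · 0 = 0
  d = 48: φ(48) · μ(480/48) = 16 · 1 = 16
  d = 60: φ(60) · μ(480/60) = 16 · 0 = 0
  d = 80: φ(80) · μ(480/80) = 32 · 1 = 32
  d = 96: φ(96) · μ(480/96) = 32 · -1 = -32
  d = 120: φ(120) · μ(480/120) = 32 · 0 = 0
  d = 160: φ(160) · μ(480/160) = 64 · -1 = -64
  d = 240: φ(240) · μ(480/240) = 64 · -1 = -64
  d = 480: φ(480) · μ(480/480) = 128 · 1 = 128
Summing: (φ * μ)(480) = 0 + 0 + 0 + 0 + 0 + 0 + 0 + 0 + 0 + 0 + -8 + 0 + 0 + 0 + 16 + 0 + 16 + 0 + 32 + -32 + 0 + -64 + -64 + 128 = 24.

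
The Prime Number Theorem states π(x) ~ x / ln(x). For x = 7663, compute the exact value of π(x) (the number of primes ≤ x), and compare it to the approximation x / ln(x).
π(7663) = 971;  x/ln(x) ≈ 856.76;  relative error ≈ 11.77%.

Directly count primes up to 7663: π(7663) = 971. The PNT approximation gives 7663/ln(7663) ≈ 7663/8.94416 ≈ 856.76. Relative error (π(x) − x/ln(x)) / π(x) ≈ 11.77%; the approximation is known to undercount slightly (Li(x) is a better estimate).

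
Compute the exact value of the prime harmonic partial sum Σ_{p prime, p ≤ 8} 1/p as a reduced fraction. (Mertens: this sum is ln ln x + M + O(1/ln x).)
Σ 1/p = 247/210

π(8) = 4, so the primes ≤ 8 are [2, 3, 5, 7]. Summing 1/p over these primes: 247/210 ≈ 1.1762. Mertens estimate ln ln(8) + 0.2615 ≈ 0.9936.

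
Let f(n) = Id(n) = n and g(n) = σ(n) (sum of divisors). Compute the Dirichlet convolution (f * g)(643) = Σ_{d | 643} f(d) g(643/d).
(Id * σ)(643) = 1287

Divisors of 643: [1, 643]. For each d | 643:
  d = 1: Id(1) · σ(643/1) = 1 · 644 = 644
  d = 643: Id(643) · σ(643/643) = 643 · 1 = 643
Summing: (Id * σ)(643) = 644 + 643 = 1287.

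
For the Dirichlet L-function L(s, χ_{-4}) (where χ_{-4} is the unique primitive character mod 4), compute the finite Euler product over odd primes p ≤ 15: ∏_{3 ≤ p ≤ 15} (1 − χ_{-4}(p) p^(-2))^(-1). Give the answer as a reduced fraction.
∏ = 143143/156160

The odd primes p ≤ 15 are [3, 5, 7, 11, 13]. For each, χ(p) = 1 if p ≡ 1 mod 4, χ(p) = −1 if p ≡ 3 mod 4. Taking (1 − χ(p)/p^2)^(-1) = p^2/(p^2 − χ(p)): (1 − (-1)/3^2)^(-1) · (1 − (1)/5^2)^(-1) · (1 − (-1)/7^2)^(-1) · (1 − (-1)/11^2)^(-1) · (1 − (1)/13^2)^(-1) = 143143/156160.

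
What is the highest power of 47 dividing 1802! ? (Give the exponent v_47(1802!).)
v_47(1802!) = 38

Legendre's formula: v_p(n!) = Σ_{k ≥ 1} ⌊n / p^k⌋. For p = 47, n = 1802, the terms are:
  ⌊1802/47^1⌋ = ⌊1802/47⌋ = 38
(the next term ⌊1802/47^2⌋ = 0, terminating the sum). Summing: v_47(1802!) = 38 = 38.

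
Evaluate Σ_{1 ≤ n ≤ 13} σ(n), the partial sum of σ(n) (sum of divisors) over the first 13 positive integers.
Σ_{n ≤ 13} σ(n) = 141

Compute σ(n) for each 1 ≤ n ≤ 13: σ(1) = 1, σ(2) = 3, σ(3) = 4, σ(4) = 7, σ(5) = 6, σ(6) = 12, σ(7) = 8, σ(8) = 15, σ(9) = 13, σ(10) = 18, σ(11) = 12, σ(12) = 28, σ(13) = 14. Summing all 13 values: 141. (Average order: Σ_{n ≤ x} σ(n) ~ (π²/12) x². For x = 13, (π²/12)·13² ≈ 139.00.)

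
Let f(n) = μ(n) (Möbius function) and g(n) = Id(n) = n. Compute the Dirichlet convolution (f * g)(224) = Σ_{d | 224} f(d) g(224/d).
(μ * Id)(224) = 96

Divisors of 224: [1, 2, 4, 7, 8, 14, 16, 28, 32, 56, 112, 224]. For each d | 224:
  d = 1: μ(1) · Id(224/1) = 1 · 224 = 224
  d = 2: μ(2) · Id(224/2) = -1 · 112 = -112
  d = 4: μ(4) · Id(224/4) = 0 · 56 = 0
  d = 7: μ(7) · Id(224/7) = -1 · 32 = -32
  d = 8: μ(8) · Id(224/8) = 0 · 28 = 0
  d = 14: μ(14) · Id(224/14) = 1 · 16 = 16
  d = 16: μ(16) · Id(224/16) = 0 · 14 = 0
  d = 28: μ(28) · Id(224/28) = 0 · 8 = 0
  d = 32: μ(32) · Id(224/32) = 0 · 7 = 0
  d = 56: μ(56) · Id(224/56) = 0 · 4 = 0
  d = 112: μ(112) · Id(224/112) = 0 · 2 = 0
  d = 224: μ(224) · Id(224/224) = 0 · 1 = 0
Summing: (μ * Id)(224) = 224 + -112 + 0 + -32 + 0 + 16 + 0 + 0 + 0 + 0 + 0 + 0 = 96.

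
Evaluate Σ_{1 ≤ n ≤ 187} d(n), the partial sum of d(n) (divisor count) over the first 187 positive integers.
Σ_{n ≤ 187} d(n) = 1009

Compute d(n) for each 1 ≤ n ≤ 187: d(1) = 1, d(2) = 2, d(3) = 2, d(4) = 3, d(5) = 2, d(6) = 4, d(7) = 2, d(8) = 4, d(9) = 3, d(10) = 4, d(11) = 2, d(12) = 6, d(13) = 2, d(14) = 4, d(15) = 4, d(16) = 5, d(17) = 2, d(18) = 6, d(19) = 2, d(20) = 6, d(21) = 4, d(22) = 4, d(23) = 2, d(24) = 8, d(25) = 3, d(26) = 4, d(27) = 4, d(28) = 6, d(29) = 2, d(30) = 8, d(31) = 2, d(32) = 6, d(33) = 4, d(34) = 4, d(35) = 4, d(36) = 9, d(37) = 2, d(38) = 4, d(39) = 4, d(40) = 8, d(41) = 2, d(42) = 8, d(43) = 2, d(44) = 6, d(45) = 6, d(46) = 4, d(47) = 2, d(48) = 10, d(49) = 3, d(50) = 6, d(51) = 4, d(52) = 6, d(53) = 2, d(54) = 8, d(55) = 4, d(56) = 8, d(57) = 4, d(58) = 4, d(59) = 2, d(60) = 12, d(61) = 2, d(62) = 4, d(63) = 6, d(64) = 7, d(65) = 4, d(66) = 8, d(67) = 2, d(68) = 6, d(69) = 4, d(70) = 8, d(71) = 2, d(72) = 12, d(73) = 2, d(74) = 4, d(75) = 6, d(76) = 6, d(77) = 4, d(78) = 8, d(79) = 2, d(80) = 10, d(81) = 5, d(82) = 4, d(83) = 2, d(84) = 12, d(85) = 4, d(86) = 4, d(87) = 4, d(88) = 8, d(89) = 2, d(90) = 12, d(91) = 4, d(92) = 6, d(93) = 4, d(94) = 4, d(95) = 4, d(96) = 12, d(97) = 2, d(98) = 6, d(99) = 6, d(100) = 9, d(101) = 2, d(102) = 8, d(103) = 2, d(104) = 8, d(105) = 8, d(106) = 4, d(107) = 2, d(108) = 12, d(109) = 2, d(110) = 8, d(111) = 4, d(112) = 10, d(113) = 2, d(114) = 8, d(115) = 4, d(116) = 6, d(117) = 6, d(118) = 4, d(119) = 4, d(120) = 16, d(121) = 3, d(122) = 4, d(123) = 4, d(124) = 6, d(125) = 4, d(126) = 12, d(127) = 2, d(128) = 8, d(129) = 4, d(130) = 8, d(131) = 2, d(132) = 12, d(133) = 4, d(134) = 4, d(135) = 8, d(136) = 8, d(137) = 2, d(138) = 8, d(139) = 2, d(140) = 12, d(141) = 4, d(142) = 4, d(143) = 4, d(144) = 15, d(145) = 4, d(146) = 4, d(147) = 6, d(148) = 6, d(149) = 2, d(150) = 12, d(151) = 2, d(152) = 8, d(153) = 6, d(154) = 8, d(155) = 4, d(156) = 12, d(157) = 2, d(158) = 4, d(159) = 4, d(160) = 12, d(161) = 4, d(162) = 10, d(163) = 2, d(164) = 6, d(165) = 8, d(166) = 4, d(167) = 2, d(168) = 16, d(169) = 3, d(170) = 8, d(171) = 6, d(172) = 6, d(173) = 2, d(174) = 8, d(175) = 6, d(176) = 10, d(177) = 4, d(178) = 4, d(179) = 2, d(180) = 18, d(181) = 2, d(182) = 8, d(183) = 4, d(184) = 8, d(185) = 4, d(186) = 8, d(187) = 4. Summing all 187 values: 1009. (Dirichlet's divisor formula: Σ_{n ≤ x} d(n) = x ln(x) + (2γ − 1) x + O(√x). For x = 187, the asymptotic estimate is ≈ 1007.10.)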